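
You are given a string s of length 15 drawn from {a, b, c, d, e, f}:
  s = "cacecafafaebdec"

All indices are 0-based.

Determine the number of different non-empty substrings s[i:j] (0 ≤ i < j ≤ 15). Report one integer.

sorted suffixes:
  #0 SA[0]=1  'acecafafaebdec'
  #1 SA[1]=9  'aebdec'
  #2 SA[2]=7  'afaebdec'
  #3 SA[3]=5  'afafaebdec'
  #4 SA[4]=11  'bdec'
  #5 SA[5]=14  'c'
  #6 SA[6]=0  'cacecafafaebdec'
  #7 SA[7]=4  'cafafaebdec'
  #8 SA[8]=2  'cecafafaebdec'
  #9 SA[9]=12  'dec'
  #10 SA[10]=10  'ebdec'
  #11 SA[11]=13  'ec'
  #12 SA[12]=3  'ecafafaebdec'
  #13 SA[13]=8  'faebdec'
  #14 SA[14]=6  'fafaebdec'

SA = [1, 9, 7, 5, 11, 14, 0, 4, 2, 12, 10, 13, 3, 8, 6]
rank  pair      lcp
   1  s[1:],s[9:]  1  'a'
   2  s[9:],s[7:]  1  'a'
   3  s[7:],s[5:]  3  'afa'
   4  s[5:],s[11:]  0  ''
   5  s[11:],s[14:]  0  ''
   6  s[14:],s[0:]  1  'c'
   7  s[0:],s[4:]  2  'ca'
   8  s[4:],s[2:]  1  'c'
   9  s[2:],s[12:]  0  ''
  10  s[12:],s[10:]  0  ''
  11  s[10:],s[13:]  1  'e'
  12  s[13:],s[3:]  2  'ec'
  13  s[3:],s[8:]  0  ''
  14  s[8:],s[6:]  2  'fa'

n(n+1)/2 = 15·16/2 = 120
Σ LCP = 0 + 1 + 1 + 3 + 0 + 0 + 1 + 2 + 1 + 0 + 0 + 1 + 2 + 0 + 2 = 14
distinct = 120 − 14 = 106

106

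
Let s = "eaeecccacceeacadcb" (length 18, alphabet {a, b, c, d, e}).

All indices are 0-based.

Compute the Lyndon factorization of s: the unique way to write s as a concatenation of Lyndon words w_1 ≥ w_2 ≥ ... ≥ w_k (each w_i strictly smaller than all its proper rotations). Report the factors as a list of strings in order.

["e", "aeeccc", "accee", "acadcb"]

emit factor 1: 'e' (i=0, period=1)
emit factor 2: 'aeeccc' (i=1, period=6)
emit factor 3: 'accee' (i=7, period=5)
emit factor 4: 'acadcb' (i=12, period=6)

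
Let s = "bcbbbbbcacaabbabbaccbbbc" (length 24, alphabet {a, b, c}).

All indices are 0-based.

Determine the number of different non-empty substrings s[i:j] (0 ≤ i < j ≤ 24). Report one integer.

rank→(start, suffix):
  0 → (10, 'aabbabbaccbbbc')
  1 → (11, 'abbabbaccbbbc')
  2 → (14, 'abbaccbbbc')
  3 → (8, 'acaabbabbaccbbbc')
  4 → (17, 'accbbbc')
  5 → (13, 'babbaccbbbc')
  6 → (16, 'baccbbbc')
  7 → (12, 'bbabbaccbbbc')
  8 → (15, 'bbaccbbbc')
  9 → (2, 'bbbbbcacaabbabbaccbbbc')
  10 → (3, 'bbbbcacaabbabbaccbbbc')
  11 → (20, 'bbbc')
  12 → (4, 'bbbcacaabbabbaccbbbc')
  13 → (21, 'bbc')
  14 → (5, 'bbcacaabbabbaccbbbc')
  15 → (22, 'bc')
  16 → (6, 'bcacaabbabbaccbbbc')
  17 → (0, 'bcbbbbbcacaabbabbaccbbbc')
  18 → (23, 'c')
  19 → (9, 'caabbabbaccbbbc')
  20 → (7, 'cacaabbabbaccbbbc')
  21 → (1, 'cbbbbbcacaabbabbaccbbbc')
  22 → (19, 'cbbbc')
  23 → (18, 'ccbbbc')

SA = [10, 11, 14, 8, 17, 13, 16, 12, 15, 2, 3, 20, 4, 21, 5, 22, 6, 0, 23, 9, 7, 1, 19, 18]
i: (SA[i-1],SA[i]) lcp shared
  1: (10,11) 1 'a'
  2: (11,14) 4 'abba'
  3: (14,8) 1 'a'
  4: (8,17) 2 'ac'
  5: (17,13) 0 ''
  6: (13,16) 2 'ba'
  7: (16,12) 1 'b'
  8: (12,15) 3 'bba'
  9: (15,2) 2 'bb'
  10: (2,3) 4 'bbbb'
  11: (3,20) 3 'bbb'
  12: (20,4) 4 'bbbc'
  13: (4,21) 2 'bb'
  14: (21,5) 3 'bbc'
  15: (5,22) 1 'b'
  16: (22,6) 2 'bc'
  17: (6,0) 2 'bc'
  18: (0,23) 0 ''
  19: (23,9) 1 'c'
  20: (9,7) 2 'ca'
  21: (7,1) 1 'c'
  22: (1,19) 4 'cbbb'
  23: (19,18) 1 'c'

n(n+1)/2 = 24·25/2 = 300
Σ LCP = 0 + 1 + 4 + 1 + 2 + 0 + 2 + 1 + 3 + 2 + 4 + 3 + 4 + 2 + 3 + 1 + 2 + 2 + 0 + 1 + 2 + 1 + 4 + 1 = 46
distinct = 300 − 46 = 254

254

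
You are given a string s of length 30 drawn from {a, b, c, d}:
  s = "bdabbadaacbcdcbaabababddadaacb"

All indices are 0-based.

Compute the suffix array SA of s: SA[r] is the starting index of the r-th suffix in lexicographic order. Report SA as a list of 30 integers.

rank | idx | suffix
   0 |  15 | aabababddadaacb
   1 |  26 | aacb
   2 |   7 | aacbcdcbaabababddadaacb
   3 |  16 | abababddadaacb
   4 |  18 | ababddadaacb
   5 |   2 | abbadaacbcdcbaabababddadaacb
   6 |  20 | abddadaacb
   7 |  27 | acb
   8 |   8 | acbcdcbaabababddadaacb
   9 |  24 | adaacb
  10 |   5 | adaacbcdcbaabababddadaacb
  11 |  29 | b
  12 |  14 | baabababddadaacb
  13 |  17 | bababddadaacb
  14 |  19 | babddadaacb
  15 |   4 | badaacbcdcbaabababddadaacb
  16 |   3 | bbadaacbcdcbaabababddadaacb
  17 |  10 | bcdcbaabababddadaacb
  18 |   0 | bdabbadaacbcdcbaabababddadaacb
  19 |  21 | bddadaacb
  20 |  28 | cb
  21 |  13 | cbaabababddadaacb
  22 |   9 | cbcdcbaabababddadaacb
  23 |  11 | cdcbaabababddadaacb
  24 |  25 | daacb
  25 |   6 | daacbcdcbaabababddadaacb
  26 |   1 | dabbadaacbcdcbaabababddadaacb
  27 |  23 | dadaacb
  28 |  12 | dcbaabababddadaacb
  29 |  22 | ddadaacb

[15, 26, 7, 16, 18, 2, 20, 27, 8, 24, 5, 29, 14, 17, 19, 4, 3, 10, 0, 21, 28, 13, 9, 11, 25, 6, 1, 23, 12, 22]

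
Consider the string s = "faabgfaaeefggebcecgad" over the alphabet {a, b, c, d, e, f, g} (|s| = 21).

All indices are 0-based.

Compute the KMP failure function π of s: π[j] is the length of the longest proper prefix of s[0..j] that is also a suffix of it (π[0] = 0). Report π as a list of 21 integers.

π[0] = 0
j=1 s[j]='a': π[1]=0 (border '')
j=2 s[j]='a': π[2]=0 (border '')
j=3 s[j]='b': π[3]=0 (border '')
j=4 s[j]='g': π[4]=0 (border '')
j=5 s[j]='f': π[5]=1 (border 'f')
j=6 s[j]='a': π[6]=2 (border 'fa')
j=7 s[j]='a': π[7]=3 (border 'faa')
j=8 s[j]='e': k: 3→0; π[8]=0 (border '')
j=9 s[j]='e': π[9]=0 (border '')
j=10 s[j]='f': π[10]=1 (border 'f')
j=11 s[j]='g': k: 1→0; π[11]=0 (border '')
j=12 s[j]='g': π[12]=0 (border '')
j=13 s[j]='e': π[13]=0 (border '')
j=14 s[j]='b': π[14]=0 (border '')
j=15 s[j]='c': π[15]=0 (border '')
j=16 s[j]='e': π[16]=0 (border '')
j=17 s[j]='c': π[17]=0 (border '')
j=18 s[j]='g': π[18]=0 (border '')
j=19 s[j]='a': π[19]=0 (border '')
j=20 s[j]='d': π[20]=0 (border '')

[0, 0, 0, 0, 0, 1, 2, 3, 0, 0, 1, 0, 0, 0, 0, 0, 0, 0, 0, 0, 0]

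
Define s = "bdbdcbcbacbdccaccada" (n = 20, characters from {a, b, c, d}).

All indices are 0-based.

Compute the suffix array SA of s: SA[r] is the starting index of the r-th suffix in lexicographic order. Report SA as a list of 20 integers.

[19, 8, 14, 17, 7, 5, 0, 2, 10, 13, 16, 6, 4, 9, 12, 15, 18, 1, 3, 11]

rank | idx | suffix
   0 |  19 | a
   1 |   8 | acbdccaccada
   2 |  14 | accada
   3 |  17 | ada
   4 |   7 | bacbdccaccada
   5 |   5 | bcbacbdccaccada
   6 |   0 | bdbdcbcbacbdccaccada
   7 |   2 | bdcbcbacbdccaccada
   8 |  10 | bdccaccada
   9 |  13 | caccada
  10 |  16 | cada
  11 |   6 | cbacbdccaccada
  12 |   4 | cbcbacbdccaccada
  13 |   9 | cbdccaccada
  14 |  12 | ccaccada
  15 |  15 | ccada
  16 |  18 | da
  17 |   1 | dbdcbcbacbdccaccada
  18 |   3 | dcbcbacbdccaccada
  19 |  11 | dccaccada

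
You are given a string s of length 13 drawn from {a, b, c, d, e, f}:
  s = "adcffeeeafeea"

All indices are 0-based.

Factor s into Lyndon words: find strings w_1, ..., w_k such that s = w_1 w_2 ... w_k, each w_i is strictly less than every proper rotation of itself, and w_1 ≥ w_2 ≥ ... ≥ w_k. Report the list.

["adcffeeeafee", "a"]

emit factor 1: 'adcffeeeafee' (i=0, period=12)
emit factor 2: 'a' (i=12, period=1)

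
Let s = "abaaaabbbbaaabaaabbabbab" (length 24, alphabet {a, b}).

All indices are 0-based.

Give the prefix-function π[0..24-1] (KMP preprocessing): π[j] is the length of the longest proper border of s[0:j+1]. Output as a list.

π[0] = 0
j=1 s[j]='b': π[1]=0 (border '')
j=2 s[j]='a': π[2]=1 (border 'a')
j=3 s[j]='a': k: 1→0; π[3]=1 (border 'a')
j=4 s[j]='a': k: 1→0; π[4]=1 (border 'a')
j=5 s[j]='a': k: 1→0; π[5]=1 (border 'a')
j=6 s[j]='b': π[6]=2 (border 'ab')
j=7 s[j]='b': k: 2→0; π[7]=0 (border '')
j=8 s[j]='b': π[8]=0 (border '')
j=9 s[j]='b': π[9]=0 (border '')
j=10 s[j]='a': π[10]=1 (border 'a')
j=11 s[j]='a': k: 1→0; π[11]=1 (border 'a')
j=12 s[j]='a': k: 1→0; π[12]=1 (border 'a')
j=13 s[j]='b': π[13]=2 (border 'ab')
j=14 s[j]='a': π[14]=3 (border 'aba')
j=15 s[j]='a': π[15]=4 (border 'abaa')
j=16 s[j]='a': π[16]=5 (border 'abaaa')
j=17 s[j]='b': k: 5→1; π[17]=2 (border 'ab')
j=18 s[j]='b': k: 2→0; π[18]=0 (border '')
j=19 s[j]='a': π[19]=1 (border 'a')
j=20 s[j]='b': π[20]=2 (border 'ab')
j=21 s[j]='b': k: 2→0; π[21]=0 (border '')
j=22 s[j]='a': π[22]=1 (border 'a')
j=23 s[j]='b': π[23]=2 (border 'ab')

[0, 0, 1, 1, 1, 1, 2, 0, 0, 0, 1, 1, 1, 2, 3, 4, 5, 2, 0, 1, 2, 0, 1, 2]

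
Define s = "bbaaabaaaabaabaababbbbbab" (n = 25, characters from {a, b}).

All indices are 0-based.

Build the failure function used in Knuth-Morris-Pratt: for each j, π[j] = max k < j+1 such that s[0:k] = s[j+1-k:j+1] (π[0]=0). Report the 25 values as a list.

π[0] = 0
j=1 s[j]='b': π[1]=1 (border 'b')
j=2 s[j]='a': k: 1→0; π[2]=0 (border '')
j=3 s[j]='a': π[3]=0 (border '')
j=4 s[j]='a': π[4]=0 (border '')
j=5 s[j]='b': π[5]=1 (border 'b')
j=6 s[j]='a': k: 1→0; π[6]=0 (border '')
j=7 s[j]='a': π[7]=0 (border '')
j=8 s[j]='a': π[8]=0 (border '')
j=9 s[j]='a': π[9]=0 (border '')
j=10 s[j]='b': π[10]=1 (border 'b')
j=11 s[j]='a': k: 1→0; π[11]=0 (border '')
j=12 s[j]='a': π[12]=0 (border '')
j=13 s[j]='b': π[13]=1 (border 'b')
j=14 s[j]='a': k: 1→0; π[14]=0 (border '')
j=15 s[j]='a': π[15]=0 (border '')
j=16 s[j]='b': π[16]=1 (border 'b')
j=17 s[j]='a': k: 1→0; π[17]=0 (border '')
j=18 s[j]='b': π[18]=1 (border 'b')
j=19 s[j]='b': π[19]=2 (border 'bb')
j=20 s[j]='b': k: 2→1; π[20]=2 (border 'bb')
j=21 s[j]='b': k: 2→1; π[21]=2 (border 'bb')
j=22 s[j]='b': k: 2→1; π[22]=2 (border 'bb')
j=23 s[j]='a': π[23]=3 (border 'bba')
j=24 s[j]='b': k: 3→0; π[24]=1 (border 'b')

[0, 1, 0, 0, 0, 1, 0, 0, 0, 0, 1, 0, 0, 1, 0, 0, 1, 0, 1, 2, 2, 2, 2, 3, 1]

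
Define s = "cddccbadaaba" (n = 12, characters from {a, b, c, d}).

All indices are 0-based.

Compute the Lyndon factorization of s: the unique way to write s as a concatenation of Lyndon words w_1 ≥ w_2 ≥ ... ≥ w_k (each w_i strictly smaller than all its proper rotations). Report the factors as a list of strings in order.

["cdd", "c", "c", "b", "ad", "aab", "a"]

emit factor 1: 'cdd' (i=0, period=3)
emit factor 2: 'c' (i=3, period=1)
emit factor 3: 'c' (i=4, period=1)
emit factor 4: 'b' (i=5, period=1)
emit factor 5: 'ad' (i=6, period=2)
emit factor 6: 'aab' (i=8, period=3)
emit factor 7: 'a' (i=11, period=1)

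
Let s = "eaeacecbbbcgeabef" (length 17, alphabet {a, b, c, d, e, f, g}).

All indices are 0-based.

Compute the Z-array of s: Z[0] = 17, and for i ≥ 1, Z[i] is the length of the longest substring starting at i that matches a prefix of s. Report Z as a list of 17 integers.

Z[0]=17
i=1: fresh scan; Z[1]=0
i=2: fresh scan; Z[2]=2 scan→box=[2,4)
i=3: min(r-i=1, Z[1]=0)=0; Z[3]=0
i=4: fresh scan; Z[4]=0
i=5: fresh scan; Z[5]=1 scan→box=[5,6)
i=6: fresh scan; Z[6]=0
i=7: fresh scan; Z[7]=0
i=8: fresh scan; Z[8]=0
i=9: fresh scan; Z[9]=0
i=10: fresh scan; Z[10]=0
i=11: fresh scan; Z[11]=0
i=12: fresh scan; Z[12]=2 scan→box=[12,14)
i=13: min(r-i=1, Z[1]=0)=0; Z[13]=0
i=14: fresh scan; Z[14]=0
i=15: fresh scan; Z[15]=1 scan→box=[15,16)
i=16: fresh scan; Z[16]=0

[17, 0, 2, 0, 0, 1, 0, 0, 0, 0, 0, 0, 2, 0, 0, 1, 0]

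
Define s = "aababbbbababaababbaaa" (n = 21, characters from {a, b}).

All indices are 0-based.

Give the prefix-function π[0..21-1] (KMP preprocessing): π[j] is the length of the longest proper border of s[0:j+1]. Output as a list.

[0, 1, 0, 1, 0, 0, 0, 0, 1, 0, 1, 0, 1, 2, 3, 4, 5, 6, 1, 2, 2]

π[0] = 0
j=1 s[j]='a': π[1]=1 (border 'a')
j=2 s[j]='b': k: 1→0; π[2]=0 (border '')
j=3 s[j]='a': π[3]=1 (border 'a')
j=4 s[j]='b': k: 1→0; π[4]=0 (border '')
j=5 s[j]='b': π[5]=0 (border '')
j=6 s[j]='b': π[6]=0 (border '')
j=7 s[j]='b': π[7]=0 (border '')
j=8 s[j]='a': π[8]=1 (border 'a')
j=9 s[j]='b': k: 1→0; π[9]=0 (border '')
j=10 s[j]='a': π[10]=1 (border 'a')
j=11 s[j]='b': k: 1→0; π[11]=0 (border '')
j=12 s[j]='a': π[12]=1 (border 'a')
j=13 s[j]='a': π[13]=2 (border 'aa')
j=14 s[j]='b': π[14]=3 (border 'aab')
j=15 s[j]='a': π[15]=4 (border 'aaba')
j=16 s[j]='b': π[16]=5 (border 'aabab')
j=17 s[j]='b': π[17]=6 (border 'aababb')
j=18 s[j]='a': k: 6→0; π[18]=1 (border 'a')
j=19 s[j]='a': π[19]=2 (border 'aa')
j=20 s[j]='a': k: 2→1; π[20]=2 (border 'aa')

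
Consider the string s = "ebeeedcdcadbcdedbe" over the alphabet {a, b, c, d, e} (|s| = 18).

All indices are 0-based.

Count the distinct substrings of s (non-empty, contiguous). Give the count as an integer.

rank | idx | suffix
   0 |   9 | adbcdedbe
   1 |  11 | bcdedbe
   2 |  16 | be
   3 |   1 | beeedcdcadbcdedbe
   4 |   8 | cadbcdedbe
   5 |   6 | cdcadbcdedbe
   6 |  12 | cdedbe
   7 |  10 | dbcdedbe
   8 |  15 | dbe
   9 |   7 | dcadbcdedbe
  10 |   5 | dcdcadbcdedbe
  11 |  13 | dedbe
  12 |  17 | e
  13 |   0 | ebeeedcdcadbcdedbe
  14 |  14 | edbe
  15 |   4 | edcdcadbcdedbe
  16 |   3 | eedcdcadbcdedbe
  17 |   2 | eeedcdcadbcdedbe

SA = [9, 11, 16, 1, 8, 6, 12, 10, 15, 7, 5, 13, 17, 0, 14, 4, 3, 2]
i: (SA[i-1],SA[i]) lcp shared
  1: (9,11) 0 ''
  2: (11,16) 1 'b'
  3: (16,1) 2 'be'
  4: (1,8) 0 ''
  5: (8,6) 1 'c'
  6: (6,12) 2 'cd'
  7: (12,10) 0 ''
  8: (10,15) 2 'db'
  9: (15,7) 1 'd'
  10: (7,5) 2 'dc'
  11: (5,13) 1 'd'
  12: (13,17) 0 ''
  13: (17,0) 1 'e'
  14: (0,14) 1 'e'
  15: (14,4) 2 'ed'
  16: (4,3) 1 'e'
  17: (3,2) 2 'ee'

n(n+1)/2 = 18·19/2 = 171
Σ LCP = 0 + 0 + 1 + 2 + 0 + 1 + 2 + 0 + 2 + 1 + 2 + 1 + 0 + 1 + 1 + 2 + 1 + 2 = 19
distinct = 171 − 19 = 152

152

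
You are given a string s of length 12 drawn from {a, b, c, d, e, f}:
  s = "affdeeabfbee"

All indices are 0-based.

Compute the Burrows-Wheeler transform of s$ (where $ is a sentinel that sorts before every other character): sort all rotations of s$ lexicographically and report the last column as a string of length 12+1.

rank  rotation       last
    0  $affdeeabfbee  e
    1  abfbee$affdee  e
    2  affdeeabfbee$  $
    3  bee$affdeeabf  f
    4  bfbee$affdeea  a
    5  deeabfbee$aff  f
    6  e$affdeeabfbe  e
    7  eabfbee$affde  e
    8  ee$affdeeabfb  b
    9  eeabfbee$affd  d
   10  fbee$affdeeab  b
   11  fdeeabfbee$af  f
   12  ffdeeabfbee$a  a

ee$fafeebdbfa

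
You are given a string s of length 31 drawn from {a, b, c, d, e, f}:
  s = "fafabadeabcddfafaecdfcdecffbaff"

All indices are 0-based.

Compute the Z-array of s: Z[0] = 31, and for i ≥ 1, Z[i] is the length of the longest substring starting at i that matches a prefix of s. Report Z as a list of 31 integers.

[31, 0, 2, 0, 0, 0, 0, 0, 0, 0, 0, 0, 0, 4, 0, 2, 0, 0, 0, 0, 1, 0, 0, 0, 0, 1, 1, 0, 0, 1, 1]

Z[0]=31
i=1: fresh scan; Z[1]=0
i=2: fresh scan; Z[2]=2 grow→box=[2,4)
i=3: min(r-i=1, Z[1]=0)=0; Z[3]=0
i=4: fresh scan; Z[4]=0
i=5: fresh scan; Z[5]=0
i=6: fresh scan; Z[6]=0
i=7: fresh scan; Z[7]=0
i=8: fresh scan; Z[8]=0
i=9: fresh scan; Z[9]=0
i=10: fresh scan; Z[10]=0
i=11: fresh scan; Z[11]=0
i=12: fresh scan; Z[12]=0
i=13: fresh scan; Z[13]=4 grow→box=[13,17)
i=14: min(r-i=3, Z[1]=0)=0; Z[14]=0
i=15: min(r-i=2, Z[2]=2)=2; Z[15]=2
i=16: min(r-i=1, Z[3]=0)=0; Z[16]=0
i=17: fresh scan; Z[17]=0
i=18: fresh scan; Z[18]=0
i=19: fresh scan; Z[19]=0
i=20: fresh scan; Z[20]=1 grow→box=[20,21)
i=21: fresh scan; Z[21]=0
i=22: fresh scan; Z[22]=0
i=23: fresh scan; Z[23]=0
i=24: fresh scan; Z[24]=0
i=25: fresh scan; Z[25]=1 grow→box=[25,26)
i=26: fresh scan; Z[26]=1 grow→box=[26,27)
i=27: fresh scan; Z[27]=0
i=28: fresh scan; Z[28]=0
i=29: fresh scan; Z[29]=1 grow→box=[29,30)
i=30: fresh scan; Z[30]=1 grow→box=[30,31)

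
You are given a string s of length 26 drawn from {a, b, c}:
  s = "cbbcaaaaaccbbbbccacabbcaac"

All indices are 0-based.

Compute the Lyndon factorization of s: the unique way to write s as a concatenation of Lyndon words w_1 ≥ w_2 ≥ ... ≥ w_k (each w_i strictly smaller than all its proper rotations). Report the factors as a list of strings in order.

["c", "bbc", "aaaaaccbbbbccacabbcaac"]

emit factor 1: 'c' (i=0, period=1)
emit factor 2: 'bbc' (i=1, period=3)
emit factor 3: 'aaaaaccbbbbccacabbcaac' (i=4, period=22)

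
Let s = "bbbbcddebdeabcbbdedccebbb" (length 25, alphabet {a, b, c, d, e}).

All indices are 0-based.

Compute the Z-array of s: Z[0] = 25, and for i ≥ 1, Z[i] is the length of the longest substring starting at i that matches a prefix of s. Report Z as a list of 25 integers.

[25, 3, 2, 1, 0, 0, 0, 0, 1, 0, 0, 0, 1, 0, 2, 1, 0, 0, 0, 0, 0, 0, 3, 2, 1]

Z[0]=25
i=1: i≥r, start 0; Z[1]=3 extend→box=[1,4)
i=2: min(r-i=2, Z[1]=3)=2; Z[2]=2
i=3: min(r-i=1, Z[2]=2)=1; Z[3]=1
i=4: i≥r, start 0; Z[4]=0
i=5: i≥r, start 0; Z[5]=0
i=6: i≥r, start 0; Z[6]=0
i=7: i≥r, start 0; Z[7]=0
i=8: i≥r, start 0; Z[8]=1 extend→box=[8,9)
i=9: i≥r, start 0; Z[9]=0
i=10: i≥r, start 0; Z[10]=0
i=11: i≥r, start 0; Z[11]=0
i=12: i≥r, start 0; Z[12]=1 extend→box=[12,13)
i=13: i≥r, start 0; Z[13]=0
i=14: i≥r, start 0; Z[14]=2 extend→box=[14,16)
i=15: min(r-i=1, Z[1]=3)=1; Z[15]=1
i=16: i≥r, start 0; Z[16]=0
i=17: i≥r, start 0; Z[17]=0
i=18: i≥r, start 0; Z[18]=0
i=19: i≥r, start 0; Z[19]=0
i=20: i≥r, start 0; Z[20]=0
i=21: i≥r, start 0; Z[21]=0
i=22: i≥r, start 0; Z[22]=3 extend→box=[22,25)
i=23: min(r-i=2, Z[1]=3)=2; Z[23]=2
i=24: min(r-i=1, Z[2]=2)=1; Z[24]=1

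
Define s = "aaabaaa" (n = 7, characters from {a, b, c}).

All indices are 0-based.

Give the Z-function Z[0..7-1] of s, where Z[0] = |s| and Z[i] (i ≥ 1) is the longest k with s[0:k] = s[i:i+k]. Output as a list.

[7, 2, 1, 0, 3, 2, 1]

Z[0]=7
i=1: i≥r, start 0; Z[1]=2 scan→box=[1,3)
i=2: min(r-i=1, Z[1]=2)=1; Z[2]=1
i=3: i≥r, start 0; Z[3]=0
i=4: i≥r, start 0; Z[4]=3 scan→box=[4,7)
i=5: min(r-i=2, Z[1]=2)=2; Z[5]=2
i=6: min(r-i=1, Z[2]=1)=1; Z[6]=1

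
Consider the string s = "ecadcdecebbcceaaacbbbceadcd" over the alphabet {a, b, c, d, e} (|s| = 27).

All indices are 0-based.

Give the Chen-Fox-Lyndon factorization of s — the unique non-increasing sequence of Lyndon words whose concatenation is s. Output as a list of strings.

emit factor 1: 'e' (i=0, period=1)
emit factor 2: 'c' (i=1, period=1)
emit factor 3: 'adcdecebbcce' (i=2, period=12)
emit factor 4: 'aaacbbbceadcd' (i=14, period=13)

["e", "c", "adcdecebbcce", "aaacbbbceadcd"]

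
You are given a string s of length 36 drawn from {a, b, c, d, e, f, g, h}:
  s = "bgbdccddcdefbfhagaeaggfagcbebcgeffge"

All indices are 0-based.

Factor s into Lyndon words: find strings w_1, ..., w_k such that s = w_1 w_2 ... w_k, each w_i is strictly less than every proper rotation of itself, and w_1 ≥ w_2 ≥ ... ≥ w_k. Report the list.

emit factor 1: 'bg' (i=0, period=2)
emit factor 2: 'bdccddcdefbfh' (i=2, period=13)
emit factor 3: 'ag' (i=15, period=2)
emit factor 4: 'aeaggfagcbebcgeffge' (i=17, period=19)

["bg", "bdccddcdefbfh", "ag", "aeaggfagcbebcgeffge"]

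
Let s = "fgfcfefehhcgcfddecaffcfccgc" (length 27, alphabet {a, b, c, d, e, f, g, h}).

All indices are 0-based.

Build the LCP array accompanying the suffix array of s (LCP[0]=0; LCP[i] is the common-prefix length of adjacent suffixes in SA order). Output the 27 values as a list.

rank→(start, suffix):
  0 → (18, 'affcfccgc')
  1 → (26, 'c')
  2 → (17, 'caffcfccgc')
  3 → (23, 'ccgc')
  4 → (21, 'cfccgc')
  5 → (12, 'cfddecaffcfccgc')
  6 → (3, 'cfefehhcgcfddecaffcfccgc')
  7 → (24, 'cgc')
  8 → (10, 'cgcfddecaffcfccgc')
  9 → (14, 'ddecaffcfccgc')
  10 → (15, 'decaffcfccgc')
  11 → (16, 'ecaffcfccgc')
  12 → (5, 'efehhcgcfddecaffcfccgc')
  13 → (7, 'ehhcgcfddecaffcfccgc')
  14 → (22, 'fccgc')
  15 → (20, 'fcfccgc')
  16 → (2, 'fcfefehhcgcfddecaffcfccgc')
  17 → (13, 'fddecaffcfccgc')
  18 → (4, 'fefehhcgcfddecaffcfccgc')
  19 → (6, 'fehhcgcfddecaffcfccgc')
  20 → (19, 'ffcfccgc')
  21 → (0, 'fgfcfefehhcgcfddecaffcfccgc')
  22 → (25, 'gc')
  23 → (11, 'gcfddecaffcfccgc')
  24 → (1, 'gfcfefehhcgcfddecaffcfccgc')
  25 → (9, 'hcgcfddecaffcfccgc')
  26 → (8, 'hhcgcfddecaffcfccgc')

SA = [18, 26, 17, 23, 21, 12, 3, 24, 10, 14, 15, 16, 5, 7, 22, 20, 2, 13, 4, 6, 19, 0, 25, 11, 1, 9, 8]
i: (SA[i-1],SA[i]) lcp shared
  1: (18,26) 0 ''
  2: (26,17) 1 'c'
  3: (17,23) 1 'c'
  4: (23,21) 1 'c'
  5: (21,12) 2 'cf'
  6: (12,3) 2 'cf'
  7: (3,24) 1 'c'
  8: (24,10) 3 'cgc'
  9: (10,14) 0 ''
  10: (14,15) 1 'd'
  11: (15,16) 0 ''
  12: (16,5) 1 'e'
  13: (5,7) 1 'e'
  14: (7,22) 0 ''
  15: (22,20) 2 'fc'
  16: (20,2) 3 'fcf'
  17: (2,13) 1 'f'
  18: (13,4) 1 'f'
  19: (4,6) 2 'fe'
  20: (6,19) 1 'f'
  21: (19,0) 1 'f'
  22: (0,25) 0 ''
  23: (25,11) 2 'gc'
  24: (11,1) 1 'g'
  25: (1,9) 0 ''
  26: (9,8) 1 'h'

[0, 0, 1, 1, 1, 2, 2, 1, 3, 0, 1, 0, 1, 1, 0, 2, 3, 1, 1, 2, 1, 1, 0, 2, 1, 0, 1]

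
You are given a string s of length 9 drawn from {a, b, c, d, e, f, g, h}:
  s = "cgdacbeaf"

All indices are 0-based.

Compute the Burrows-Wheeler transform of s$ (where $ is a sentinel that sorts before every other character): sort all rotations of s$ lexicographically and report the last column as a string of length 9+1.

fdeca$gbac

rank  rotation    last
    0  $cgdacbeaf  f
    1  acbeaf$cgd  d
    2  af$cgdacbe  e
    3  beaf$cgdac  c
    4  cbeaf$cgda  a
    5  cgdacbeaf$  $
    6  dacbeaf$cg  g
    7  eaf$cgdacb  b
    8  f$cgdacbea  a
    9  gdacbeaf$c  c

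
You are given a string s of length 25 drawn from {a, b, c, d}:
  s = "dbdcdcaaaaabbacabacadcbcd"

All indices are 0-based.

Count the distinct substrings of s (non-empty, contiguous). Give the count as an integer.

287

sorted suffixes:
  #0 SA[0]=6  'aaaaabbacabacadcbcd'
  #1 SA[1]=7  'aaaabbacabacadcbcd'
  #2 SA[2]=8  'aaabbacabacadcbcd'
  #3 SA[3]=9  'aabbacabacadcbcd'
  #4 SA[4]=15  'abacadcbcd'
  #5 SA[5]=10  'abbacabacadcbcd'
  #6 SA[6]=13  'acabacadcbcd'
  #7 SA[7]=17  'acadcbcd'
  #8 SA[8]=19  'adcbcd'
  #9 SA[9]=12  'bacabacadcbcd'
  #10 SA[10]=16  'bacadcbcd'
  #11 SA[11]=11  'bbacabacadcbcd'
  #12 SA[12]=22  'bcd'
  #13 SA[13]=1  'bdcdcaaaaabbacabacadcbcd'
  #14 SA[14]=5  'caaaaabbacabacadcbcd'
  #15 SA[15]=14  'cabacadcbcd'
  #16 SA[16]=18  'cadcbcd'
  #17 SA[17]=21  'cbcd'
  #18 SA[18]=23  'cd'
  #19 SA[19]=3  'cdcaaaaabbacabacadcbcd'
  #20 SA[20]=24  'd'
  #21 SA[21]=0  'dbdcdcaaaaabbacabacadcbcd'
  #22 SA[22]=4  'dcaaaaabbacabacadcbcd'
  #23 SA[23]=20  'dcbcd'
  #24 SA[24]=2  'dcdcaaaaabbacabacadcbcd'

SA = [6, 7, 8, 9, 15, 10, 13, 17, 19, 12, 16, 11, 22, 1, 5, 14, 18, 21, 23, 3, 24, 0, 4, 20, 2]
i: (SA[i-1],SA[i]) lcp shared
  1: (6,7) 4 'aaaa'
  2: (7,8) 3 'aaa'
  3: (8,9) 2 'aa'
  4: (9,15) 1 'a'
  5: (15,10) 2 'ab'
  6: (10,13) 1 'a'
  7: (13,17) 3 'aca'
  8: (17,19) 1 'a'
  9: (19,12) 0 ''
  10: (12,16) 4 'baca'
  11: (16,11) 1 'b'
  12: (11,22) 1 'b'
  13: (22,1) 1 'b'
  14: (1,5) 0 ''
  15: (5,14) 2 'ca'
  16: (14,18) 2 'ca'
  17: (18,21) 1 'c'
  18: (21,23) 1 'c'
  19: (23,3) 2 'cd'
  20: (3,24) 0 ''
  21: (24,0) 1 'd'
  22: (0,4) 1 'd'
  23: (4,20) 2 'dc'
  24: (20,2) 2 'dc'

n(n+1)/2 = 25·26/2 = 325
Σ LCP = 0 + 4 + 3 + 2 + 1 + 2 + 1 + 3 + 1 + 0 + 4 + 1 + 1 + 1 + 0 + 2 + 2 + 1 + 1 + 2 + 0 + 1 + 1 + 2 + 2 = 38
distinct = 325 − 38 = 287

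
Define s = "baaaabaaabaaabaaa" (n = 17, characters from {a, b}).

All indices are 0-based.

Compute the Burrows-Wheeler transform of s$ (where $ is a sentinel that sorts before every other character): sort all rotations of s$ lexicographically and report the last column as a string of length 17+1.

rank  rotation            last
    0  $baaaabaaabaaabaaa  a
    1  a$baaaabaaabaaabaa  a
    2  aa$baaaabaaabaaaba  a
    3  aaa$baaaabaaabaaab  b
    4  aaaabaaabaaabaaa$b  b
    5  aaabaaa$baaaabaaab  b
    6  aaabaaabaaa$baaaab  b
    7  aaabaaabaaabaaa$ba  a
    8  aabaaa$baaaabaaaba  a
    9  aabaaabaaa$baaaaba  a
   10  aabaaabaaabaaa$baa  a
   11  abaaa$baaaabaaabaa  a
   12  abaaabaaa$baaaabaa  a
   13  abaaabaaabaaa$baaa  a
   14  baaa$baaaabaaabaaa  a
   15  baaaabaaabaaabaaa$  $
   16  baaabaaa$baaaabaaa  a
   17  baaabaaabaaa$baaaa  a

aaabbbbaaaaaaaa$aa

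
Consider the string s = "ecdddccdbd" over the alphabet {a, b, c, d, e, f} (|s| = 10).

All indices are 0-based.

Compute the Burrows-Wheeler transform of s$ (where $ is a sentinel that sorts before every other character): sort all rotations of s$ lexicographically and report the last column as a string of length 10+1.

dddcebcddc$

rank  rotation     last
    0  $ecdddccdbd  d
    1  bd$ecdddccd  d
    2  ccdbd$ecddd  d
    3  cdbd$ecdddc  c
    4  cdddccdbd$e  e
    5  d$ecdddccdb  b
    6  dbd$ecdddcc  c
    7  dccdbd$ecdd  d
    8  ddccdbd$ecd  d
    9  dddccdbd$ec  c
   10  ecdddccdbd$  $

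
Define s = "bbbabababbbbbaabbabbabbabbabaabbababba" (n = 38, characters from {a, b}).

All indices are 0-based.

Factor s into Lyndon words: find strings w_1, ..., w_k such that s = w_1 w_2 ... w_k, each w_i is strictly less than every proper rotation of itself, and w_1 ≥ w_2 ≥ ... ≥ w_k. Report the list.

emit factor 1: 'b' (i=0, period=1)
emit factor 2: 'b' (i=1, period=1)
emit factor 3: 'b' (i=2, period=1)
emit factor 4: 'abababbbbb' (i=3, period=10)
emit factor 5: 'aabbabbabbabbab' (i=13, period=15)
emit factor 6: 'aabbababb' (i=28, period=9)
emit factor 7: 'a' (i=37, period=1)

["b", "b", "b", "abababbbbb", "aabbabbabbabbab", "aabbababb", "a"]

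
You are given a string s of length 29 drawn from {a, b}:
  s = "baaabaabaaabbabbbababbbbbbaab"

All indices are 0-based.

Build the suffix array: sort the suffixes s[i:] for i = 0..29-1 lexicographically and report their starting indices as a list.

sorted suffixes:
  #0 SA[0]=1  'aaabaabaaabbabbbababbbbbbaab'
  #1 SA[1]=8  'aaabbabbbababbbbbbaab'
  #2 SA[2]=26  'aab'
  #3 SA[3]=5  'aabaaabbabbbababbbbbbaab'
  #4 SA[4]=2  'aabaabaaabbabbbababbbbbbaab'
  #5 SA[5]=9  'aabbabbbababbbbbbaab'
  #6 SA[6]=27  'ab'
  #7 SA[7]=6  'abaaabbabbbababbbbbbaab'
  #8 SA[8]=3  'abaabaaabbabbbababbbbbbaab'
  #9 SA[9]=17  'ababbbbbbaab'
  #10 SA[10]=10  'abbabbbababbbbbbaab'
  #11 SA[11]=13  'abbbababbbbbbaab'
  #12 SA[12]=19  'abbbbbbaab'
  #13 SA[13]=28  'b'
  #14 SA[14]=0  'baaabaabaaabbabbbababbbbbbaab'
  #15 SA[15]=7  'baaabbabbbababbbbbbaab'
  #16 SA[16]=25  'baab'
  #17 SA[17]=4  'baabaaabbabbbababbbbbbaab'
  #18 SA[18]=16  'bababbbbbbaab'
  #19 SA[19]=12  'babbbababbbbbbaab'
  #20 SA[20]=18  'babbbbbbaab'
  #21 SA[21]=24  'bbaab'
  #22 SA[22]=15  'bbababbbbbbaab'
  #23 SA[23]=11  'bbabbbababbbbbbaab'
  #24 SA[24]=23  'bbbaab'
  #25 SA[25]=14  'bbbababbbbbbaab'
  #26 SA[26]=22  'bbbbaab'
  #27 SA[27]=21  'bbbbbaab'
  #28 SA[28]=20  'bbbbbbaab'

[1, 8, 26, 5, 2, 9, 27, 6, 3, 17, 10, 13, 19, 28, 0, 7, 25, 4, 16, 12, 18, 24, 15, 11, 23, 14, 22, 21, 20]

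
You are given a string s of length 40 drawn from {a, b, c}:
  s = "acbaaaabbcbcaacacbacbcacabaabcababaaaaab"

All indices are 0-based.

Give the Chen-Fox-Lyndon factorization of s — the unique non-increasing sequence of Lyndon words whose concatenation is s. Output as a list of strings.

emit factor 1: 'acb' (i=0, period=3)
emit factor 2: 'aaaabbcbcaacacbacbcacabaabcabab' (i=3, period=31)
emit factor 3: 'aaaaab' (i=34, period=6)

["acb", "aaaabbcbcaacacbacbcacabaabcabab", "aaaaab"]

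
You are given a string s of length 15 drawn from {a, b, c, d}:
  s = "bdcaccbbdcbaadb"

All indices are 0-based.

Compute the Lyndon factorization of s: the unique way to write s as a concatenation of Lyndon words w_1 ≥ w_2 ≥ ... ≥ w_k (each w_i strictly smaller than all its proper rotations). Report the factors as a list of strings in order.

["bdc", "accbbdcb", "aadb"]

emit factor 1: 'bdc' (i=0, period=3)
emit factor 2: 'accbbdcb' (i=3, period=8)
emit factor 3: 'aadb' (i=11, period=4)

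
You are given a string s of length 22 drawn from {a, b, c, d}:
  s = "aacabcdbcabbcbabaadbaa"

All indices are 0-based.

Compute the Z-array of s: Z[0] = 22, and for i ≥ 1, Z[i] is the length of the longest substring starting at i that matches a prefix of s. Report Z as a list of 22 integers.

[22, 1, 0, 1, 0, 0, 0, 0, 0, 1, 0, 0, 0, 0, 1, 0, 2, 1, 0, 0, 2, 1]

Z[0]=22
i=1: i≥r, start 0; Z[1]=1 extend→box=[1,2)
i=2: i≥r, start 0; Z[2]=0
i=3: i≥r, start 0; Z[3]=1 extend→box=[3,4)
i=4: i≥r, start 0; Z[4]=0
i=5: i≥r, start 0; Z[5]=0
i=6: i≥r, start 0; Z[6]=0
i=7: i≥r, start 0; Z[7]=0
i=8: i≥r, start 0; Z[8]=0
i=9: i≥r, start 0; Z[9]=1 extend→box=[9,10)
i=10: i≥r, start 0; Z[10]=0
i=11: i≥r, start 0; Z[11]=0
i=12: i≥r, start 0; Z[12]=0
i=13: i≥r, start 0; Z[13]=0
i=14: i≥r, start 0; Z[14]=1 extend→box=[14,15)
i=15: i≥r, start 0; Z[15]=0
i=16: i≥r, start 0; Z[16]=2 extend→box=[16,18)
i=17: min(r-i=1, Z[1]=1)=1; Z[17]=1
i=18: i≥r, start 0; Z[18]=0
i=19: i≥r, start 0; Z[19]=0
i=20: i≥r, start 0; Z[20]=2 extend→box=[20,22)
i=21: min(r-i=1, Z[1]=1)=1; Z[21]=1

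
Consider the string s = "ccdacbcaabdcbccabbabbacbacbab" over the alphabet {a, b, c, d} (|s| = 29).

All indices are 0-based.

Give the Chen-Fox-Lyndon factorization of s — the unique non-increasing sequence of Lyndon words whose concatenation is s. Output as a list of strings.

["ccd", "acbc", "aabdcbccabbabbacbacbab"]

emit factor 1: 'ccd' (i=0, period=3)
emit factor 2: 'acbc' (i=3, period=4)
emit factor 3: 'aabdcbccabbabbacbacbab' (i=7, period=22)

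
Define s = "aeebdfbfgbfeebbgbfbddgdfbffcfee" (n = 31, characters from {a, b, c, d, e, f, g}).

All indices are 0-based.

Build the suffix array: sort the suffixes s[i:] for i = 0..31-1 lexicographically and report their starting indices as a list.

[0, 13, 18, 3, 16, 9, 24, 6, 14, 27, 19, 22, 4, 20, 30, 12, 2, 29, 11, 1, 17, 23, 5, 26, 28, 10, 25, 7, 15, 8, 21]

rank | idx | suffix
   0 |   0 | aeebdfbfgbfeebbgbfbddgdfbffcfee
   1 |  13 | bbgbfbddgdfbffcfee
   2 |  18 | bddgdfbffcfee
   3 |   3 | bdfbfgbfeebbgbfbddgdfbffcfee
   4 |  16 | bfbddgdfbffcfee
   5 |   9 | bfeebbgbfbddgdfbffcfee
   6 |  24 | bffcfee
   7 |   6 | bfgbfeebbgbfbddgdfbffcfee
   8 |  14 | bgbfbddgdfbffcfee
   9 |  27 | cfee
  10 |  19 | ddgdfbffcfee
  11 |  22 | dfbffcfee
  12 |   4 | dfbfgbfeebbgbfbddgdfbffcfee
  13 |  20 | dgdfbffcfee
  14 |  30 | e
  15 |  12 | ebbgbfbddgdfbffcfee
  16 |   2 | ebdfbfgbfeebbgbfbddgdfbffcfee
  17 |  29 | ee
  18 |  11 | eebbgbfbddgdfbffcfee
  19 |   1 | eebdfbfgbfeebbgbfbddgdfbffcfee
  20 |  17 | fbddgdfbffcfee
  21 |  23 | fbffcfee
  22 |   5 | fbfgbfeebbgbfbddgdfbffcfee
  23 |  26 | fcfee
  24 |  28 | fee
  25 |  10 | feebbgbfbddgdfbffcfee
  26 |  25 | ffcfee
  27 |   7 | fgbfeebbgbfbddgdfbffcfee
  28 |  15 | gbfbddgdfbffcfee
  29 |   8 | gbfeebbgbfbddgdfbffcfee
  30 |  21 | gdfbffcfee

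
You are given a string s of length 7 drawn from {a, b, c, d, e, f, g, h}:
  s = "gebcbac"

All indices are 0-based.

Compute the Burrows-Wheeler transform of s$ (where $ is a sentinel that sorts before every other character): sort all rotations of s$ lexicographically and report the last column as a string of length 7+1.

rank  rotation  last
    0  $gebcbac  c
    1  ac$gebcb  b
    2  bac$gebc  c
    3  bcbac$ge  e
    4  c$gebcba  a
    5  cbac$geb  b
    6  ebcbac$g  g
    7  gebcbac$  $

cbceabg$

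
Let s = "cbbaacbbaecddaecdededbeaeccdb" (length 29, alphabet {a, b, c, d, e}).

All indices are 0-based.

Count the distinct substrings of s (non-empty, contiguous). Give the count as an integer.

sorted suffixes:
  #0 SA[0]=3  'aacbbaecddaecdededbeaeccdb'
  #1 SA[1]=4  'acbbaecddaecdededbeaeccdb'
  #2 SA[2]=23  'aeccdb'
  #3 SA[3]=8  'aecddaecdededbeaeccdb'
  #4 SA[4]=13  'aecdededbeaeccdb'
  #5 SA[5]=28  'b'
  #6 SA[6]=2  'baacbbaecddaecdededbeaeccdb'
  #7 SA[7]=7  'baecddaecdededbeaeccdb'
  #8 SA[8]=1  'bbaacbbaecddaecdededbeaeccdb'
  #9 SA[9]=6  'bbaecddaecdededbeaeccdb'
  #10 SA[10]=21  'beaeccdb'
  #11 SA[11]=0  'cbbaacbbaecddaecdededbeaeccdb'
  #12 SA[12]=5  'cbbaecddaecdededbeaeccdb'
  #13 SA[13]=25  'ccdb'
  #14 SA[14]=26  'cdb'
  #15 SA[15]=10  'cddaecdededbeaeccdb'
  #16 SA[16]=15  'cdededbeaeccdb'
  #17 SA[17]=12  'daecdededbeaeccdb'
  #18 SA[18]=27  'db'
  #19 SA[19]=20  'dbeaeccdb'
  #20 SA[20]=11  'ddaecdededbeaeccdb'
  #21 SA[21]=18  'dedbeaeccdb'
  #22 SA[22]=16  'dededbeaeccdb'
  #23 SA[23]=22  'eaeccdb'
  #24 SA[24]=24  'eccdb'
  #25 SA[25]=9  'ecddaecdededbeaeccdb'
  #26 SA[26]=14  'ecdededbeaeccdb'
  #27 SA[27]=19  'edbeaeccdb'
  #28 SA[28]=17  'ededbeaeccdb'

SA = [3, 4, 23, 8, 13, 28, 2, 7, 1, 6, 21, 0, 5, 25, 26, 10, 15, 12, 27, 20, 11, 18, 16, 22, 24, 9, 14, 19, 17]
[i] adj suffixes → lcp
  [1] 3/4 → 1 ('a')
  [2] 4/23 → 1 ('a')
  [3] 23/8 → 3 ('aec')
  [4] 8/13 → 4 ('aecd')
  [5] 13/28 → 0 ('')
  [6] 28/2 → 1 ('b')
  [7] 2/7 → 2 ('ba')
  [8] 7/1 → 1 ('b')
  [9] 1/6 → 3 ('bba')
  [10] 6/21 → 1 ('b')
  [11] 21/0 → 0 ('')
  [12] 0/5 → 4 ('cbba')
  [13] 5/25 → 1 ('c')
  [14] 25/26 → 1 ('c')
  [15] 26/10 → 2 ('cd')
  [16] 10/15 → 2 ('cd')
  [17] 15/12 → 0 ('')
  [18] 12/27 → 1 ('d')
  [19] 27/20 → 2 ('db')
  [20] 20/11 → 1 ('d')
  [21] 11/18 → 1 ('d')
  [22] 18/16 → 3 ('ded')
  [23] 16/22 → 0 ('')
  [24] 22/24 → 1 ('e')
  [25] 24/9 → 2 ('ec')
  [26] 9/14 → 3 ('ecd')
  [27] 14/19 → 1 ('e')
  [28] 19/17 → 2 ('ed')

n(n+1)/2 = 29·30/2 = 435
Σ LCP = 0 + 1 + 1 + 3 + 4 + 0 + 1 + 2 + 1 + 3 + 1 + 0 + 4 + 1 + 1 + 2 + 2 + 0 + 1 + 2 + 1 + 1 + 3 + 0 + 1 + 2 + 3 + 1 + 2 = 44
distinct = 435 − 44 = 391

391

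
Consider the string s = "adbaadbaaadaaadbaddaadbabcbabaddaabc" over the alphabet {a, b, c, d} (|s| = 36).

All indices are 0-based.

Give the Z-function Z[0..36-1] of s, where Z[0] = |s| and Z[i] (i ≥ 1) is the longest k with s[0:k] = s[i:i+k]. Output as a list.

[36, 0, 0, 1, 5, 0, 0, 1, 1, 2, 0, 1, 1, 4, 0, 0, 2, 0, 0, 1, 4, 0, 0, 1, 0, 0, 0, 1, 0, 2, 0, 0, 1, 1, 0, 0]

Z[0]=36
i=1: fresh scan; Z[1]=0
i=2: fresh scan; Z[2]=0
i=3: fresh scan; Z[3]=1 scan→box=[3,4)
i=4: fresh scan; Z[4]=5 scan→box=[4,9)
i=5: min(r-i=4, Z[1]=0)=0; Z[5]=0
i=6: min(r-i=3, Z[2]=0)=0; Z[6]=0
i=7: min(r-i=2, Z[3]=1)=1; Z[7]=1
i=8: min(r-i=1, Z[4]=5)=1; Z[8]=1
i=9: fresh scan; Z[9]=2 scan→box=[9,11)
i=10: min(r-i=1, Z[1]=0)=0; Z[10]=0
i=11: fresh scan; Z[11]=1 scan→box=[11,12)
i=12: fresh scan; Z[12]=1 scan→box=[12,13)
i=13: fresh scan; Z[13]=4 scan→box=[13,17)
i=14: min(r-i=3, Z[1]=0)=0; Z[14]=0
i=15: min(r-i=2, Z[2]=0)=0; Z[15]=0
i=16: min(r-i=1, Z[3]=1)=1; Z[16]=2 scan→box=[16,18)
i=17: min(r-i=1, Z[1]=0)=0; Z[17]=0
i=18: fresh scan; Z[18]=0
i=19: fresh scan; Z[19]=1 scan→box=[19,20)
i=20: fresh scan; Z[20]=4 scan→box=[20,24)
i=21: min(r-i=3, Z[1]=0)=0; Z[21]=0
i=22: min(r-i=2, Z[2]=0)=0; Z[22]=0
i=23: min(r-i=1, Z[3]=1)=1; Z[23]=1
i=24: fresh scan; Z[24]=0
i=25: fresh scan; Z[25]=0
i=26: fresh scan; Z[26]=0
i=27: fresh scan; Z[27]=1 scan→box=[27,28)
i=28: fresh scan; Z[28]=0
i=29: fresh scan; Z[29]=2 scan→box=[29,31)
i=30: min(r-i=1, Z[1]=0)=0; Z[30]=0
i=31: fresh scan; Z[31]=0
i=32: fresh scan; Z[32]=1 scan→box=[32,33)
i=33: fresh scan; Z[33]=1 scan→box=[33,34)
i=34: fresh scan; Z[34]=0
i=35: fresh scan; Z[35]=0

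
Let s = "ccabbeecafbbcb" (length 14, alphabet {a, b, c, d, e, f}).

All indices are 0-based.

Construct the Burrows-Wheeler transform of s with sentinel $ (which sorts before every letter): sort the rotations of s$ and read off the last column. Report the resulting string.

bcccfabbceb$eba

rank  rotation         last
    0  $ccabbeecafbbcb  b
    1  abbeecafbbcb$cc  c
    2  afbbcb$ccabbeec  c
    3  b$ccabbeecafbbc  c
    4  bbcb$ccabbeecaf  f
    5  bbeecafbbcb$cca  a
    6  bcb$ccabbeecafb  b
    7  beecafbbcb$ccab  b
    8  cabbeecafbbcb$c  c
    9  cafbbcb$ccabbee  e
   10  cb$ccabbeecafbb  b
   11  ccabbeecafbbcb$  $
   12  ecafbbcb$ccabbe  e
   13  eecafbbcb$ccabb  b
   14  fbbcb$ccabbeeca  a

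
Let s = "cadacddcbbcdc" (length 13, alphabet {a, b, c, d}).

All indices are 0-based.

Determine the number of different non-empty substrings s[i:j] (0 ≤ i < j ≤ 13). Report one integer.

80

sorted suffixes:
  #0 SA[0]=3  'acddcbbcdc'
  #1 SA[1]=1  'adacddcbbcdc'
  #2 SA[2]=8  'bbcdc'
  #3 SA[3]=9  'bcdc'
  #4 SA[4]=12  'c'
  #5 SA[5]=0  'cadacddcbbcdc'
  #6 SA[6]=7  'cbbcdc'
  #7 SA[7]=10  'cdc'
  #8 SA[8]=4  'cddcbbcdc'
  #9 SA[9]=2  'dacddcbbcdc'
  #10 SA[10]=11  'dc'
  #11 SA[11]=6  'dcbbcdc'
  #12 SA[12]=5  'ddcbbcdc'

SA = [3, 1, 8, 9, 12, 0, 7, 10, 4, 2, 11, 6, 5]
[i] adj suffixes → lcp
  [1] 3/1 → 1 ('a')
  [2] 1/8 → 0 ('')
  [3] 8/9 → 1 ('b')
  [4] 9/12 → 0 ('')
  [5] 12/0 → 1 ('c')
  [6] 0/7 → 1 ('c')
  [7] 7/10 → 1 ('c')
  [8] 10/4 → 2 ('cd')
  [9] 4/2 → 0 ('')
  [10] 2/11 → 1 ('d')
  [11] 11/6 → 2 ('dc')
  [12] 6/5 → 1 ('d')

n(n+1)/2 = 13·14/2 = 91
Σ LCP = 0 + 1 + 0 + 1 + 0 + 1 + 1 + 1 + 2 + 0 + 1 + 2 + 1 = 11
distinct = 91 − 11 = 80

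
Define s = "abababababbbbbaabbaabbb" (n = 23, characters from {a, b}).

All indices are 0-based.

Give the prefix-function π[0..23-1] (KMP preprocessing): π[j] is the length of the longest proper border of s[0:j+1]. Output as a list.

[0, 0, 1, 2, 3, 4, 5, 6, 7, 8, 0, 0, 0, 0, 1, 1, 2, 0, 1, 1, 2, 0, 0]

π[0] = 0
j=1 s[j]='b': π[1]=0 (border '')
j=2 s[j]='a': π[2]=1 (border 'a')
j=3 s[j]='b': π[3]=2 (border 'ab')
j=4 s[j]='a': π[4]=3 (border 'aba')
j=5 s[j]='b': π[5]=4 (border 'abab')
j=6 s[j]='a': π[6]=5 (border 'ababa')
j=7 s[j]='b': π[7]=6 (border 'ababab')
j=8 s[j]='a': π[8]=7 (border 'abababa')
j=9 s[j]='b': π[9]=8 (border 'abababab')
j=10 s[j]='b': k: 8→6→4→2→0; π[10]=0 (border '')
j=11 s[j]='b': π[11]=0 (border '')
j=12 s[j]='b': π[12]=0 (border '')
j=13 s[j]='b': π[13]=0 (border '')
j=14 s[j]='a': π[14]=1 (border 'a')
j=15 s[j]='a': k: 1→0; π[15]=1 (border 'a')
j=16 s[j]='b': π[16]=2 (border 'ab')
j=17 s[j]='b': k: 2→0; π[17]=0 (border '')
j=18 s[j]='a': π[18]=1 (border 'a')
j=19 s[j]='a': k: 1→0; π[19]=1 (border 'a')
j=20 s[j]='b': π[20]=2 (border 'ab')
j=21 s[j]='b': k: 2→0; π[21]=0 (border '')
j=22 s[j]='b': π[22]=0 (border '')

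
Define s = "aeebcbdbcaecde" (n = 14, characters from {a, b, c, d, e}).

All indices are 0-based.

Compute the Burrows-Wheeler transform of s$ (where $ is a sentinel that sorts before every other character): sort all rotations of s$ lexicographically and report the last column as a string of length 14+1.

ec$decbbebcdeaa

rank  rotation         last
    0  $aeebcbdbcaecde  e
    1  aecde$aeebcbdbc  c
    2  aeebcbdbcaecde$  $
    3  bcaecde$aeebcbd  d
    4  bcbdbcaecde$aee  e
    5  bdbcaecde$aeebc  c
    6  caecde$aeebcbdb  b
    7  cbdbcaecde$aeeb  b
    8  cde$aeebcbdbcae  e
    9  dbcaecde$aeebcb  b
   10  de$aeebcbdbcaec  c
   11  e$aeebcbdbcaecd  d
   12  ebcbdbcaecde$ae  e
   13  ecde$aeebcbdbca  a
   14  eebcbdbcaecde$a  a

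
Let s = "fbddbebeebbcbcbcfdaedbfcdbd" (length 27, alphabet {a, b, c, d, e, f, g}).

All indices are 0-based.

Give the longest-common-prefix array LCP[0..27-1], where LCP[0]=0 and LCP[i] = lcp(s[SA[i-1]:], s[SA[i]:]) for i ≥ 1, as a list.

[0, 0, 1, 4, 2, 1, 2, 1, 2, 1, 0, 3, 1, 1, 0, 1, 1, 2, 2, 1, 0, 2, 1, 1, 0, 1, 1]

rank→(start, suffix):
  0 → (18, 'aedbfcdbd')
  1 → (9, 'bbcbcbcfdaedbfcdbd')
  2 → (10, 'bcbcbcfdaedbfcdbd')
  3 → (12, 'bcbcfdaedbfcdbd')
  4 → (14, 'bcfdaedbfcdbd')
  5 → (25, 'bd')
  6 → (1, 'bddbebeebbcbcbcfdaedbfcdbd')
  7 → (4, 'bebeebbcbcbcfdaedbfcdbd')
  8 → (6, 'beebbcbcbcfdaedbfcdbd')
  9 → (21, 'bfcdbd')
  10 → (11, 'cbcbcfdaedbfcdbd')
  11 → (13, 'cbcfdaedbfcdbd')
  12 → (23, 'cdbd')
  13 → (15, 'cfdaedbfcdbd')
  14 → (26, 'd')
  15 → (17, 'daedbfcdbd')
  16 → (24, 'dbd')
  17 → (3, 'dbebeebbcbcbcfdaedbfcdbd')
  18 → (20, 'dbfcdbd')
  19 → (2, 'ddbebeebbcbcbcfdaedbfcdbd')
  20 → (8, 'ebbcbcbcfdaedbfcdbd')
  21 → (5, 'ebeebbcbcbcfdaedbfcdbd')
  22 → (19, 'edbfcdbd')
  23 → (7, 'eebbcbcbcfdaedbfcdbd')
  24 → (0, 'fbddbebeebbcbcbcfdaedbfcdbd')
  25 → (22, 'fcdbd')
  26 → (16, 'fdaedbfcdbd')

SA = [18, 9, 10, 12, 14, 25, 1, 4, 6, 21, 11, 13, 23, 15, 26, 17, 24, 3, 20, 2, 8, 5, 19, 7, 0, 22, 16]
i: (SA[i-1],SA[i]) lcp shared
  1: (18,9) 0 ''
  2: (9,10) 1 'b'
  3: (10,12) 4 'bcbc'
  4: (12,14) 2 'bc'
  5: (14,25) 1 'b'
  6: (25,1) 2 'bd'
  7: (1,4) 1 'b'
  8: (4,6) 2 'be'
  9: (6,21) 1 'b'
  10: (21,11) 0 ''
  11: (11,13) 3 'cbc'
  12: (13,23) 1 'c'
  13: (23,15) 1 'c'
  14: (15,26) 0 ''
  15: (26,17) 1 'd'
  16: (17,24) 1 'd'
  17: (24,3) 2 'db'
  18: (3,20) 2 'db'
  19: (20,2) 1 'd'
  20: (2,8) 0 ''
  21: (8,5) 2 'eb'
  22: (5,19) 1 'e'
  23: (19,7) 1 'e'
  24: (7,0) 0 ''
  25: (0,22) 1 'f'
  26: (22,16) 1 'f'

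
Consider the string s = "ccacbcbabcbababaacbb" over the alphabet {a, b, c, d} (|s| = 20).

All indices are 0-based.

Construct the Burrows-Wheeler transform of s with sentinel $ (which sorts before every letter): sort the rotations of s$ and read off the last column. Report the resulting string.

bbbbbacbaacccaccbbaa$

rank  rotation               last
    0  $ccacbcbabcbababaacbb  b
    1  aacbb$ccacbcbabcbabab  b
    2  abaacbb$ccacbcbabcbab  b
    3  ababaacbb$ccacbcbabcb  b
    4  abcbababaacbb$ccacbcb  b
    5  acbb$ccacbcbabcbababa  a
    6  acbcbabcbababaacbb$cc  c
    7  b$ccacbcbabcbababaacb  b
    8  baacbb$ccacbcbabcbaba  a
    9  babaacbb$ccacbcbabcba  a
   10  bababaacbb$ccacbcbabc  c
   11  babcbababaacbb$ccacbc  c
   12  bb$ccacbcbabcbababaac  c
   13  bcbababaacbb$ccacbcba  a
   14  bcbabcbababaacbb$ccac  c
   15  cacbcbabcbababaacbb$c  c
   16  cbababaacbb$ccacbcbab  b
   17  cbabcbababaacbb$ccacb  b
   18  cbb$ccacbcbabcbababaa  a
   19  cbcbabcbababaacbb$cca  a
   20  ccacbcbabcbababaacbb$  $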